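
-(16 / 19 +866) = -866.84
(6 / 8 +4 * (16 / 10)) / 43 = 143 / 860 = 0.17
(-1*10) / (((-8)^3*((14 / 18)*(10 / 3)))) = 27 / 3584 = 0.01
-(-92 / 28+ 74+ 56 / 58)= -14551 / 203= -71.68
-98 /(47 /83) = -8134 /47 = -173.06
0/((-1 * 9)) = 0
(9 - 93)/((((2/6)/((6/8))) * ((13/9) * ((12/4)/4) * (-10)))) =1134/65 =17.45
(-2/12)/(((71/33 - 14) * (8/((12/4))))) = 0.01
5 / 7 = 0.71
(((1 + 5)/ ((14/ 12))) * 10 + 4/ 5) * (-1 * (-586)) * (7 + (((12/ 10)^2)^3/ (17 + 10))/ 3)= 117780390808/ 546875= 215369.86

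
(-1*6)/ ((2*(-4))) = 3/ 4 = 0.75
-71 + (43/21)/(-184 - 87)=-404104/5691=-71.01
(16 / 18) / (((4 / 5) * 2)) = 5 / 9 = 0.56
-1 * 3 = -3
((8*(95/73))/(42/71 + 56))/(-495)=-5396/14519043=-0.00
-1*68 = -68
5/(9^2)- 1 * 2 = -157/81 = -1.94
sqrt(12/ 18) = sqrt(6)/ 3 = 0.82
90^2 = 8100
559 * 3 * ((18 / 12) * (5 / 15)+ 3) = 5869.50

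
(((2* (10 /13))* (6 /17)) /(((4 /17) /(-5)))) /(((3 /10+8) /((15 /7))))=-22500 /7553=-2.98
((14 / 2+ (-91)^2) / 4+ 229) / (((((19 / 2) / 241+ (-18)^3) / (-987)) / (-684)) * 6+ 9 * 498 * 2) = 124791688476 / 486147860659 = 0.26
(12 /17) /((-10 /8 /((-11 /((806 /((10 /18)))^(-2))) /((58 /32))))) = 444538119168 /61625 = 7213600.31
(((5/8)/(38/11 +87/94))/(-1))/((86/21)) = -0.03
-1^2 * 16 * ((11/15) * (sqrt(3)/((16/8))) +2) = -32 - 88 * sqrt(3)/15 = -42.16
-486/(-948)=81/158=0.51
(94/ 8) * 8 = 94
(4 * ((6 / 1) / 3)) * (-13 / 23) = -104 / 23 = -4.52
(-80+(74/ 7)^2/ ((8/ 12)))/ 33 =4294/ 1617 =2.66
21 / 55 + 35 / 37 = 1.33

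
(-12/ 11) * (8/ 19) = -96/ 209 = -0.46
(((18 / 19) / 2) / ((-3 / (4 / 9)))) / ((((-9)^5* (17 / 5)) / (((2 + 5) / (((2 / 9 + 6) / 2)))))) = 5 / 6357609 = 0.00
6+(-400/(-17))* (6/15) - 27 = -197/17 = -11.59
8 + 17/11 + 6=171/11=15.55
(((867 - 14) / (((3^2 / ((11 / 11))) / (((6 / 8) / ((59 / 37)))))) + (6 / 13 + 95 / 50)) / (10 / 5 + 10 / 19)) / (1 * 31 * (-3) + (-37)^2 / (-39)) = -0.15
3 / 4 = 0.75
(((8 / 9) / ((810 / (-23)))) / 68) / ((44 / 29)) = -667 / 2726460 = -0.00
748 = 748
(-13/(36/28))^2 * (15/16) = 41405/432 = 95.84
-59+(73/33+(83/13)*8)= -2450/429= -5.71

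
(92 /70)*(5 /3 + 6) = 1058 /105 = 10.08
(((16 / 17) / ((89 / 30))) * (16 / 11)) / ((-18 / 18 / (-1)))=7680 / 16643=0.46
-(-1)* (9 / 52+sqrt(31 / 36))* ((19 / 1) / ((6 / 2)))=57 / 52+19* sqrt(31) / 18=6.97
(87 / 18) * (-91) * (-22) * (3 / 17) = 29029 / 17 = 1707.59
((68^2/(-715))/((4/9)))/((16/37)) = -96237/2860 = -33.65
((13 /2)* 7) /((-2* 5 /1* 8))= -91 /160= -0.57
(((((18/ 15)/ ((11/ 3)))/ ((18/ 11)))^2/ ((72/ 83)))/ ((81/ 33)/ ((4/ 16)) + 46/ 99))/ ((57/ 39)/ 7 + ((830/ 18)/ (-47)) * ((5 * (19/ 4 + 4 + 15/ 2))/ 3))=-105432327/ 619818512900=-0.00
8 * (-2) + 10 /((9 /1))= -134 /9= -14.89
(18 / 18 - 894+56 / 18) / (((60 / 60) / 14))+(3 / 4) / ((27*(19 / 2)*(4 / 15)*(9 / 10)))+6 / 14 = -178946765 / 14364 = -12458.00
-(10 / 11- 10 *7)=760 / 11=69.09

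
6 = 6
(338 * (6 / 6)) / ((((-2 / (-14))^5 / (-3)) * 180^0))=-17042298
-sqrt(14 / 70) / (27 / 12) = -4*sqrt(5) / 45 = -0.20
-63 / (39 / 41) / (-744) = 287 / 3224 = 0.09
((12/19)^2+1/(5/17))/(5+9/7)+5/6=342547/238260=1.44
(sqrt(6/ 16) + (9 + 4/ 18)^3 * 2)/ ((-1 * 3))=-1143574/ 2187 - sqrt(6)/ 12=-523.10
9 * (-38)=-342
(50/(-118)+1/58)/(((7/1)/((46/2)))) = -31993/23954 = -1.34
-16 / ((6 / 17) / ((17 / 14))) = -1156 / 21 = -55.05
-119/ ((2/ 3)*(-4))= 44.62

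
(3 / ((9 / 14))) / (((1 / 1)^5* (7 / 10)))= 20 / 3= 6.67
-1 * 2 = -2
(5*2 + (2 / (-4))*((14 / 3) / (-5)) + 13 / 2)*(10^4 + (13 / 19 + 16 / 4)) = 32251767 / 190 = 169746.14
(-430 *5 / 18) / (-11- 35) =1075 / 414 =2.60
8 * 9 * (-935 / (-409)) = 67320 / 409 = 164.60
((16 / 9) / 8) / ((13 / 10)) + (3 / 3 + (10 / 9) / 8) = 613 / 468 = 1.31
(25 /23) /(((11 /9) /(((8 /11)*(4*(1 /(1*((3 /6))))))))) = 14400 /2783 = 5.17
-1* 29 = -29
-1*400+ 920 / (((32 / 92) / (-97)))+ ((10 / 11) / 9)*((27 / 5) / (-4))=-5653233 / 22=-256965.14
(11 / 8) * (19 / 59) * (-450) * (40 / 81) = -98.40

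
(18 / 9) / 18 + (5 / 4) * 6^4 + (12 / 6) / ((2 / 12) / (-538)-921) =1620.11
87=87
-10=-10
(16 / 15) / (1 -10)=-0.12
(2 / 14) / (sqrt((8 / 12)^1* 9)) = sqrt(6) / 42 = 0.06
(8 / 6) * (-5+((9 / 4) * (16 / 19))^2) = -1.88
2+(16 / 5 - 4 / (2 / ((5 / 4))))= 27 / 10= 2.70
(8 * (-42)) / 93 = -112 / 31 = -3.61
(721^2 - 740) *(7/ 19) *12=43604484/ 19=2294972.84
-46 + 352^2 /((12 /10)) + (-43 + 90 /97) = 30021091 /291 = 103165.26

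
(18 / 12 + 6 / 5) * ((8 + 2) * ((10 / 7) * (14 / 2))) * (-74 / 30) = -666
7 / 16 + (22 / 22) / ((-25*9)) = 0.43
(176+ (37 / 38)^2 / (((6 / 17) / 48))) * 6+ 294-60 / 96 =6131203 / 2888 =2122.99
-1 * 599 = -599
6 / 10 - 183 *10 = -9147 / 5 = -1829.40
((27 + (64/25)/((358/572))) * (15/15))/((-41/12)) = -1669548/183475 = -9.10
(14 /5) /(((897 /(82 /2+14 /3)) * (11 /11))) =1918 /13455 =0.14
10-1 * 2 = 8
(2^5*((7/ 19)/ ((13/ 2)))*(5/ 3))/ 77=320/ 8151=0.04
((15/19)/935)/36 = 1/42636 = 0.00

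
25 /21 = 1.19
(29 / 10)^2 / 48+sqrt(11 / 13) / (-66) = 0.16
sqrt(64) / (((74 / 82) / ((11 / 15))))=3608 / 555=6.50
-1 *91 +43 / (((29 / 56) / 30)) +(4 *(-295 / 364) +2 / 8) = 25303183 / 10556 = 2397.04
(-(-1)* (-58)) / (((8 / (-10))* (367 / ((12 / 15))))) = 58 / 367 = 0.16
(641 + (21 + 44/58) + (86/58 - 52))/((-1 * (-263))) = 17755/7627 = 2.33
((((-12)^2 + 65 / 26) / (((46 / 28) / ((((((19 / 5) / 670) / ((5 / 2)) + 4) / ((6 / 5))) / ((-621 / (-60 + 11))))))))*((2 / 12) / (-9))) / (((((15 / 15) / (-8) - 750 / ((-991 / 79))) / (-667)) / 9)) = 64540628045306 / 1476036409725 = 43.73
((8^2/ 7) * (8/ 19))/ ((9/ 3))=512/ 399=1.28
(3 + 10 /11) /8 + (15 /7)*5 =6901 /616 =11.20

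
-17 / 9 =-1.89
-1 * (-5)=5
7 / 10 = 0.70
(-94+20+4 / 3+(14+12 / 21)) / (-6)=610 / 63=9.68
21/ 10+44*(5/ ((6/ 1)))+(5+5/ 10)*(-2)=833/ 30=27.77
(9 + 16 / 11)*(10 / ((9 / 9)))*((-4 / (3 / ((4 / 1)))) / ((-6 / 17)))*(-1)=-156400 / 99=-1579.80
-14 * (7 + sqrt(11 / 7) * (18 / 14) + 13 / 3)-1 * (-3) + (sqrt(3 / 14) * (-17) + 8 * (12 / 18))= -451 / 3-18 * sqrt(77) / 7-17 * sqrt(42) / 14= -180.77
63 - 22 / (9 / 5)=457 / 9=50.78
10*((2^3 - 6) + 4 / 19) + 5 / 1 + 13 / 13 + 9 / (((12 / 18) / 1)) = 1581 / 38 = 41.61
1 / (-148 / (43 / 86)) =-1 / 296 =-0.00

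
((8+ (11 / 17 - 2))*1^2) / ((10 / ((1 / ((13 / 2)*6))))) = 0.02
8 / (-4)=-2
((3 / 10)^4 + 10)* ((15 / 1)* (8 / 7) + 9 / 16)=198460623 / 1120000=177.20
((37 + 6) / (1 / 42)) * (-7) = -12642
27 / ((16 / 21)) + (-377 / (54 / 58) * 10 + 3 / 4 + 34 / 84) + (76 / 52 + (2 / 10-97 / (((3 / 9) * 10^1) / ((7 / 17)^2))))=-228128809241 / 56805840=-4015.94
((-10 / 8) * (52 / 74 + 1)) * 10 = -21.28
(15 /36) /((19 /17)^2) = 1445 /4332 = 0.33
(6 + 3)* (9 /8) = 81 /8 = 10.12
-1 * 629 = -629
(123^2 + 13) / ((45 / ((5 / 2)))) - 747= 848 / 9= 94.22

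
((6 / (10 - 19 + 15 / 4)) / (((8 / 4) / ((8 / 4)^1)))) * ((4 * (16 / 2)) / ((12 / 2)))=-128 / 21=-6.10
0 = 0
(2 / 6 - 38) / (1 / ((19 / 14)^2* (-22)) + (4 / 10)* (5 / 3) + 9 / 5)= -2243615 / 145457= -15.42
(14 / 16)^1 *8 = 7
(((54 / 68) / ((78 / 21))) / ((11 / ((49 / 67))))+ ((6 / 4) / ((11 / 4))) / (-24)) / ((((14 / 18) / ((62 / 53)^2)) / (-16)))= 767477664 / 3202650451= 0.24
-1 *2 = -2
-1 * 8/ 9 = -8/ 9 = -0.89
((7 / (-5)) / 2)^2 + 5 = 549 / 100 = 5.49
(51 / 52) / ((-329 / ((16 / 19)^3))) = -52224 / 29335943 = -0.00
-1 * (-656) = 656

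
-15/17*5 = -75/17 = -4.41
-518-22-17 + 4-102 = -655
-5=-5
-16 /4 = -4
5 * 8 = 40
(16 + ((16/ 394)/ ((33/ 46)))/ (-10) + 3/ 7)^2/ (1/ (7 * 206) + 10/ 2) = 2876496879174014/ 53332737536925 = 53.93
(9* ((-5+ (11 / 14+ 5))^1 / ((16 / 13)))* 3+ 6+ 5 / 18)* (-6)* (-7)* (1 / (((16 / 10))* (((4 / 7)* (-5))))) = -216.04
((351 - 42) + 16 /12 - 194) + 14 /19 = 117.07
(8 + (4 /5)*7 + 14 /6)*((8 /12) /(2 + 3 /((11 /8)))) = 2629 /1035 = 2.54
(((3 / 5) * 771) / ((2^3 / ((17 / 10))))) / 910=39321 / 364000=0.11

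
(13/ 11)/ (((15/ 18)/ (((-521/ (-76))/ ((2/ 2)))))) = 9.72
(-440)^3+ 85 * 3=-85183745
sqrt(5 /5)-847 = -846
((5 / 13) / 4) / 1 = 0.10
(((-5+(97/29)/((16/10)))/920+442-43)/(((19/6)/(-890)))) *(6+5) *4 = -250120456245/50692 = -4934120.89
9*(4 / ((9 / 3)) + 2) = 30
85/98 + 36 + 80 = 11453/98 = 116.87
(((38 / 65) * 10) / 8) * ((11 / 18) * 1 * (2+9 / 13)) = 7315 / 6084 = 1.20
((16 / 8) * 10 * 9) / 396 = 5 / 11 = 0.45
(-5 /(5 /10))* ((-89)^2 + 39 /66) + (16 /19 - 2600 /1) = -17099349 /209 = -81815.07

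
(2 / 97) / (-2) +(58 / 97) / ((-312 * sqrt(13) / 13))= -1 / 97-29 * sqrt(13) / 15132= -0.02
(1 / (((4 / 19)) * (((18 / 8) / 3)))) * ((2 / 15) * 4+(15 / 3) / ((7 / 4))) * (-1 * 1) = -6764 / 315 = -21.47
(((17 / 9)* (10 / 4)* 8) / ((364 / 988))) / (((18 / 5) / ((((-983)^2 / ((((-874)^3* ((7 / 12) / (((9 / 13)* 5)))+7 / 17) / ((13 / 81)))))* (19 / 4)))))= -163819443256625 / 878413350931074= -0.19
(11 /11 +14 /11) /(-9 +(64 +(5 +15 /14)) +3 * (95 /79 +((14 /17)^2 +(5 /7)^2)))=55935950 /1679614761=0.03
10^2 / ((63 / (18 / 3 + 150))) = 5200 / 21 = 247.62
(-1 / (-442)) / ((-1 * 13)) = -1 / 5746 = -0.00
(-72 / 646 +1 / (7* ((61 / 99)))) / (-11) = -16605 / 1517131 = -0.01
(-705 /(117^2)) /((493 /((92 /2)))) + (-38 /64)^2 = 801021359 /2303548416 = 0.35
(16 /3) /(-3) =-16 /9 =-1.78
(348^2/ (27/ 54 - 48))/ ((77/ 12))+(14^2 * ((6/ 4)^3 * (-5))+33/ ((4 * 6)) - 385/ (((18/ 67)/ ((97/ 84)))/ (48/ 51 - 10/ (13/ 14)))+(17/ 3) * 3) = 1463960087893/ 116396280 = 12577.38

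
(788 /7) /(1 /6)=4728 /7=675.43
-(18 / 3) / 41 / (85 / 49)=-294 / 3485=-0.08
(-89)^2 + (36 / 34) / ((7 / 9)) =942761 / 119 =7922.36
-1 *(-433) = 433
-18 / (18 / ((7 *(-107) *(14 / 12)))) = 5243 / 6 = 873.83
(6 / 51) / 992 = 1 / 8432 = 0.00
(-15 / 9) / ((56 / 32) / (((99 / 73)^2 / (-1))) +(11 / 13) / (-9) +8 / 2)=-0.56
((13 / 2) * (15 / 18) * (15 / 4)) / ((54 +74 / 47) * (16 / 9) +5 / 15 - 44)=137475 / 373136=0.37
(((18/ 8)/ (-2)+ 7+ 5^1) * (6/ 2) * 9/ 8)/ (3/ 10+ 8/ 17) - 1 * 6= 174513/ 4192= 41.63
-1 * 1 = -1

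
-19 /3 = -6.33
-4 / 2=-2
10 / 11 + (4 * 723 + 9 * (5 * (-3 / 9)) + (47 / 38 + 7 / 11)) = 1203749 / 418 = 2879.78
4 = 4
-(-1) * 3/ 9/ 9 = 1/ 27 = 0.04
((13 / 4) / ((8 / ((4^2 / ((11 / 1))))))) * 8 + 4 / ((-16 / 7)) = 131 / 44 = 2.98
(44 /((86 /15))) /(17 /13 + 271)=143 /5074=0.03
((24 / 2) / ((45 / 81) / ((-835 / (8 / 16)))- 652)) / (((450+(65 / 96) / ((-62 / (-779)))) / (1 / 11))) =-0.00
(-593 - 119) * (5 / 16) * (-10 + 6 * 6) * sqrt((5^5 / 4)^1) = -161695.67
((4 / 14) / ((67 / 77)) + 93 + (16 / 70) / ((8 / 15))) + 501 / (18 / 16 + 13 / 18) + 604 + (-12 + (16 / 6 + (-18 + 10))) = 25440236 / 26733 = 951.64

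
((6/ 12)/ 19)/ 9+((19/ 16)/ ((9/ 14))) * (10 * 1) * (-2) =-6317/ 171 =-36.94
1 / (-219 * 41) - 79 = -79.00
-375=-375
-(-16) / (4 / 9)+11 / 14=515 / 14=36.79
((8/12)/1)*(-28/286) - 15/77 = -71/273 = -0.26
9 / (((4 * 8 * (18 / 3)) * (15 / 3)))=3 / 320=0.01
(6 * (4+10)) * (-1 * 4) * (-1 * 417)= 140112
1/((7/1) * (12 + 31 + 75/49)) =7/2182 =0.00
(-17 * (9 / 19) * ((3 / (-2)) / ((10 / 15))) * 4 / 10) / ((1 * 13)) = 1377 / 2470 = 0.56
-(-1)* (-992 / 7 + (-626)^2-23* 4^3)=2731836 / 7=390262.29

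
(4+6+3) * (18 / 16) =117 / 8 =14.62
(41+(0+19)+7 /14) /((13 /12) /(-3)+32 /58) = 63162 /199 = 317.40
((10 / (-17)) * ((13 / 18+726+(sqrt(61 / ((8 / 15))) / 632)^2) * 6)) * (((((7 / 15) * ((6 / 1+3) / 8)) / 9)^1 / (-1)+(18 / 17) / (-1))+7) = -250814534801611 / 16622429184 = -15088.92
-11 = -11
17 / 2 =8.50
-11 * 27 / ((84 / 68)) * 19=-31977 / 7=-4568.14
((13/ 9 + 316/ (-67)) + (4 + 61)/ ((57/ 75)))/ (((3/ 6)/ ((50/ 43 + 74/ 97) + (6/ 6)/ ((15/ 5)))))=1238999144/ 3333987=371.63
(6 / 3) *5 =10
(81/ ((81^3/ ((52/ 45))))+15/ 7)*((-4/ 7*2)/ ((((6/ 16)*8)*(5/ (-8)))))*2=566916992/ 217005075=2.61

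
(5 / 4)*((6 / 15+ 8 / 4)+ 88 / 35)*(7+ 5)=516 / 7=73.71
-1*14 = -14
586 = 586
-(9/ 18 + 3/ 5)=-11/ 10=-1.10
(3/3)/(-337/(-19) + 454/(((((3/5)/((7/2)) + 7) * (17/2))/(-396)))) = -81073/237674741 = -0.00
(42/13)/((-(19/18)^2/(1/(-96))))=567/18772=0.03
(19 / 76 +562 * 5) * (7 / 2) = 78687 / 8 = 9835.88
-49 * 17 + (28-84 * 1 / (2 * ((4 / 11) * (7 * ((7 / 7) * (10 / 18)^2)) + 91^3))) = -77214738361 / 95918923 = -805.00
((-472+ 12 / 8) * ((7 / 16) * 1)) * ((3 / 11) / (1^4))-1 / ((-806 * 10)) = -39818327 / 709280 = -56.14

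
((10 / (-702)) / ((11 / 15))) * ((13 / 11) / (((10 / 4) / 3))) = -10 / 363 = -0.03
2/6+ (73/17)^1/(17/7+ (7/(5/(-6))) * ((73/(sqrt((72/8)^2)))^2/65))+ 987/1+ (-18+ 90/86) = 793324178656/818135931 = 969.67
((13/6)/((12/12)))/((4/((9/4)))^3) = 0.39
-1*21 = -21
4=4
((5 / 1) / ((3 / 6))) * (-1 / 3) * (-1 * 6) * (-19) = -380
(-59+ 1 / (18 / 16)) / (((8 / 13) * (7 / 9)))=-6799 / 56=-121.41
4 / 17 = 0.24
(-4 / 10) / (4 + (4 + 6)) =-1 / 35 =-0.03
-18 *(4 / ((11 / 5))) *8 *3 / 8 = -1080 / 11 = -98.18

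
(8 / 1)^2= 64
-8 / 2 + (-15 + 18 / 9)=-17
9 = 9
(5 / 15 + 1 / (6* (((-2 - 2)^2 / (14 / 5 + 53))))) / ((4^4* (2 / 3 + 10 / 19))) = 8341 / 2785280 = 0.00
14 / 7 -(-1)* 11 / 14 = 39 / 14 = 2.79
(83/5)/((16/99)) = 8217/80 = 102.71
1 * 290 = 290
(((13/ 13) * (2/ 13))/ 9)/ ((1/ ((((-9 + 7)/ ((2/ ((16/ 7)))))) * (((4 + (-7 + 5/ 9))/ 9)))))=704/ 66339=0.01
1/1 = 1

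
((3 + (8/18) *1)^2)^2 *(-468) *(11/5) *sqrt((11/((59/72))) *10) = -2113016048 *sqrt(3245)/71685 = -1679120.47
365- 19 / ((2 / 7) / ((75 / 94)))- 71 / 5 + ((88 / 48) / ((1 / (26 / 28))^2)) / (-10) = 164480303 / 552720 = 297.58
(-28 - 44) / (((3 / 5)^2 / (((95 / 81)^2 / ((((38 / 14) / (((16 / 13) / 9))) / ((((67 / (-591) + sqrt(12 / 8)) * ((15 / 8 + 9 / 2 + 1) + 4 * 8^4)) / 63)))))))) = 128407510000 / 314081631 - 958265000 * sqrt(6) / 531441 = -4007.95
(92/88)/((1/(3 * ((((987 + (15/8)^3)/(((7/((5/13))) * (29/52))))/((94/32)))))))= 175508055/1679216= 104.52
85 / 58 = 1.47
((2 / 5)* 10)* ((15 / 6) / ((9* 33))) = 10 / 297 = 0.03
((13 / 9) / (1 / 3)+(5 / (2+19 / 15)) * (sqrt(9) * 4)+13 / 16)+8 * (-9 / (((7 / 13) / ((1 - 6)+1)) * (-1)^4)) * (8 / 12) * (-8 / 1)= -6653945 / 2352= -2829.06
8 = 8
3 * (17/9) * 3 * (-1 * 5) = -85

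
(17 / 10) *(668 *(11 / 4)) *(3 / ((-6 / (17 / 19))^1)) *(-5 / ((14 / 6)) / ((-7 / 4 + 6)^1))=93687 / 133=704.41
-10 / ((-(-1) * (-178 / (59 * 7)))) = 2065 / 89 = 23.20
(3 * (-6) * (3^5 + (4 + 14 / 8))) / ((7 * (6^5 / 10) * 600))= -199 / 145152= -0.00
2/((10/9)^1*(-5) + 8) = 9/11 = 0.82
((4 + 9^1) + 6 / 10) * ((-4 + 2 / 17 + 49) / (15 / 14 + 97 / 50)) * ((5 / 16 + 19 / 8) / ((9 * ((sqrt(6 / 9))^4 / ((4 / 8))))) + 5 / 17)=36804495 / 286688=128.38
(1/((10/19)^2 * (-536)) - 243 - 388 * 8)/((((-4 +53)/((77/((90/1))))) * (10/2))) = -1973395171/168840000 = -11.69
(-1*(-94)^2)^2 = 78074896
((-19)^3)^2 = 47045881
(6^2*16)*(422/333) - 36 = 693.95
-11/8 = -1.38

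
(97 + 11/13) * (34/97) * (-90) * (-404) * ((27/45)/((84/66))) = 5189241024/8827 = 587882.75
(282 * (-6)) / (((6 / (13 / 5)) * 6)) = -611 / 5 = -122.20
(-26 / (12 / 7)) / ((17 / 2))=-91 / 51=-1.78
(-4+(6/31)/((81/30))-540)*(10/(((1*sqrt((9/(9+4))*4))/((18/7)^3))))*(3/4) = -122922360*sqrt(13)/10633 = -41681.83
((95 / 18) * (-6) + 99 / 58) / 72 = -5213 / 12528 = -0.42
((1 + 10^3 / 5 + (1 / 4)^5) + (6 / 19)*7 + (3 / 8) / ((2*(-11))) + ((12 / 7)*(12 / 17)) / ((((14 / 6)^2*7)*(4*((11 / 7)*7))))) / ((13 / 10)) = 682696027865 / 4367745536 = 156.30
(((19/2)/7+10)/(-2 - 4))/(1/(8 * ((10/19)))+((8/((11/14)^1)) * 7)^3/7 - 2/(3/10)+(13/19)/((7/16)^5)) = -193086067020/5279703524568871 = -0.00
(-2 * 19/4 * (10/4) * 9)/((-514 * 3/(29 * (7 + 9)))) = 16530/257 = 64.32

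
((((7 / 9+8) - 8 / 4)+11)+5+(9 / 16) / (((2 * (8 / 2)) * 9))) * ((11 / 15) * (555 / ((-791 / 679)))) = -1036284271 / 130176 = -7960.64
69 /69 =1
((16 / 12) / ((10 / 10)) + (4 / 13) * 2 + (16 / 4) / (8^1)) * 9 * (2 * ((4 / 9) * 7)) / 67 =5348 / 2613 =2.05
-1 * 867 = -867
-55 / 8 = -6.88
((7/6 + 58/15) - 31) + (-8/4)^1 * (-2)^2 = -1019/30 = -33.97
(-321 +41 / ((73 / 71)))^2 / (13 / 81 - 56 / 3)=-34113351204 / 7988171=-4270.48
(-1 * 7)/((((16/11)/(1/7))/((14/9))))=-77/72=-1.07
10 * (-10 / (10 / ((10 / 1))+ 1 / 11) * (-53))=14575 / 3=4858.33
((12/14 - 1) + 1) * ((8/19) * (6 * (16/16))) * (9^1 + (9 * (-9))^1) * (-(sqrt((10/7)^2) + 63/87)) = 476928/1421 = 335.63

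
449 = 449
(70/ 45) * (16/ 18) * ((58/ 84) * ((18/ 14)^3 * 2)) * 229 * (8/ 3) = 850048/ 343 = 2478.27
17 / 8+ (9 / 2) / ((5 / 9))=409 / 40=10.22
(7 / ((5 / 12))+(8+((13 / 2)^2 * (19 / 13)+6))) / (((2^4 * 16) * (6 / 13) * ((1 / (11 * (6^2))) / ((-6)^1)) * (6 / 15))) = -2382237 / 512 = -4652.81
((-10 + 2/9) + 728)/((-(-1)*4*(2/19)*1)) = 15352/9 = 1705.78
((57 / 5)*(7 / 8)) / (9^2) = 133 / 1080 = 0.12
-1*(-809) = 809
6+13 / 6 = 49 / 6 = 8.17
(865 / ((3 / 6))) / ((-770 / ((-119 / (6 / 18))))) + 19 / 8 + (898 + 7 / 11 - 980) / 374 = 804.25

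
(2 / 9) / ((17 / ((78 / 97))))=52 / 4947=0.01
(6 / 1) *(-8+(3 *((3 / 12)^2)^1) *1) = -375 / 8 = -46.88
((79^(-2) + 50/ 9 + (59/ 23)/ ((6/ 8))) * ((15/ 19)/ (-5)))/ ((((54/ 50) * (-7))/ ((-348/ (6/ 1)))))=-884956750/ 81388881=-10.87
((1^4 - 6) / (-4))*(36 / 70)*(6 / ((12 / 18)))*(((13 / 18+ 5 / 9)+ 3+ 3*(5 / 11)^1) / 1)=10053 / 308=32.64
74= 74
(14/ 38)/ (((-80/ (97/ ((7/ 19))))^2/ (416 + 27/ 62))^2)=404787017306408486419/ 54005432320000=7495301.86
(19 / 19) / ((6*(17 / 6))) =1 / 17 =0.06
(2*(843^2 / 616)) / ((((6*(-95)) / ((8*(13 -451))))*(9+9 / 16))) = 184452896 / 124355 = 1483.28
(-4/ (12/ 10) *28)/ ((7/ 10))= -400/ 3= -133.33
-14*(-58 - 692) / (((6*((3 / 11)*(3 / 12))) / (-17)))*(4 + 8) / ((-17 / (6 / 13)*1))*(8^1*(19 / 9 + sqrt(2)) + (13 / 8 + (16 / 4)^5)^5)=161324975031619658463.07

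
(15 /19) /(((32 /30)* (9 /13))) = 325 /304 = 1.07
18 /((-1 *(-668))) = 9 /334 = 0.03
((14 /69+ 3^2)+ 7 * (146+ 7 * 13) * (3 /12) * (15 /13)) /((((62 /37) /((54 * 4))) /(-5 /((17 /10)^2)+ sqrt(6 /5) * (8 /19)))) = -291389152500 /2678741+ 932445288 * sqrt(30) /176111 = -79778.43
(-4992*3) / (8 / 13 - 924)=48672 / 3001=16.22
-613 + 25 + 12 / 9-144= -2192 / 3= -730.67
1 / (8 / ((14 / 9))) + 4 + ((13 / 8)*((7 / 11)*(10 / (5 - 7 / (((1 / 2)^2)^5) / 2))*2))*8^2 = 1806853 / 472428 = 3.82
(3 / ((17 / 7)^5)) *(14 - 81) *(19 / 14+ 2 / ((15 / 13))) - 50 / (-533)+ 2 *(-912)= -13858672866979 / 7567837810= -1831.26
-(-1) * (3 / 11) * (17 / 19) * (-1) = -51 / 209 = -0.24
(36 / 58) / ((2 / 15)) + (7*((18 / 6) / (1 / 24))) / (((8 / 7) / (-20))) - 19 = -256196 / 29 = -8834.34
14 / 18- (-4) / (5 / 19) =719 / 45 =15.98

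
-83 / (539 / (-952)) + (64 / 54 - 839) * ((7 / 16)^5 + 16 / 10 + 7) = -25694950736057 / 3633315840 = -7072.04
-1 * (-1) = 1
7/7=1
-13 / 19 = -0.68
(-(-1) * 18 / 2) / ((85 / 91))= 819 / 85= 9.64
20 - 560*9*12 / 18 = -3340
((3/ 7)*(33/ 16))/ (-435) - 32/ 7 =-74273/ 16240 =-4.57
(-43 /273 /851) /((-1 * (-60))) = -43 /13939380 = -0.00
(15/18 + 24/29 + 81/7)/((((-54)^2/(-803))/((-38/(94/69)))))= 5655632587/55643112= 101.64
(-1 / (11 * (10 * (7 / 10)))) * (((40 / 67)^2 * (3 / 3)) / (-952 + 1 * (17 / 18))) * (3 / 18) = 4800 / 5917233707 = 0.00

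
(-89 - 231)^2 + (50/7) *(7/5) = 102410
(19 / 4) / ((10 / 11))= 209 / 40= 5.22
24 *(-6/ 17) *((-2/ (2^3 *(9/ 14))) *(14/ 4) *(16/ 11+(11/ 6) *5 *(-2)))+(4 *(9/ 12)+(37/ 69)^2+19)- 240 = -367086887/ 890307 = -412.31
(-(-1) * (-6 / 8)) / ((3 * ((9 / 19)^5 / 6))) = -2476099 / 39366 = -62.90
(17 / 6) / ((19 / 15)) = 85 / 38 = 2.24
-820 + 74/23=-18786/23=-816.78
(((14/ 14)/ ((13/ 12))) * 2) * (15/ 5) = 72/ 13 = 5.54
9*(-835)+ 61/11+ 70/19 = -1568706/209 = -7505.77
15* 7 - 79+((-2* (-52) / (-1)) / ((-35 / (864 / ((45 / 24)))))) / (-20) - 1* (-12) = -30.46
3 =3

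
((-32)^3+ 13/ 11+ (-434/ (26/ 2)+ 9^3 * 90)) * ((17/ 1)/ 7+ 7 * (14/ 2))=1689048360/ 1001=1687361.00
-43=-43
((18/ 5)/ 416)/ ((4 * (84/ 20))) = 3/ 5824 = 0.00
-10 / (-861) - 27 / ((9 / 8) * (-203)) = 3242 / 24969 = 0.13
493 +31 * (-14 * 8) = -2979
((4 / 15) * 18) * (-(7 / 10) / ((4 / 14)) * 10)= -588 / 5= -117.60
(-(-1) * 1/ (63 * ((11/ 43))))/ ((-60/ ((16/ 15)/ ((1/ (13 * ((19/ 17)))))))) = -42484/ 2650725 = -0.02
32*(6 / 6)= 32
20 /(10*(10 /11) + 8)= 55 /47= 1.17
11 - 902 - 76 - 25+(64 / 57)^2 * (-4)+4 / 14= -22669246 / 22743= -996.76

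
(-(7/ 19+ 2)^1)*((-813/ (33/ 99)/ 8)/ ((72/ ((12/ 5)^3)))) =65853/ 475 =138.64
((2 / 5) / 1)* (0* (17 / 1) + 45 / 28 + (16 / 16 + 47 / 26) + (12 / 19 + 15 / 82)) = 1482811 / 708890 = 2.09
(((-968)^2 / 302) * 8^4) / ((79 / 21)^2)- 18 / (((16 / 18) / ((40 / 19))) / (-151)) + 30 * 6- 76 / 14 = 113385309576964 / 125338003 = 904636.32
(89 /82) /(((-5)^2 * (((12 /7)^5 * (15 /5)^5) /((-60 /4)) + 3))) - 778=-6348751983083 /8160347670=-778.00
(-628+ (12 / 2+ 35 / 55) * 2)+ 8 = -6674 / 11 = -606.73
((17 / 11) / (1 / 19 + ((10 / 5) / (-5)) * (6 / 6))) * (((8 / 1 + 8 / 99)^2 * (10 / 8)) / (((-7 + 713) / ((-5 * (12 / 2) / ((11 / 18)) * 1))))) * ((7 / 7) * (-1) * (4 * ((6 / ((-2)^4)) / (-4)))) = 1615000000 / 170553009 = 9.47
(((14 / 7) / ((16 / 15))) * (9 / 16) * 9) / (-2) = -1215 / 256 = -4.75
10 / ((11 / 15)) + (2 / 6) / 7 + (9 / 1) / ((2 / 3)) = 12559 / 462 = 27.18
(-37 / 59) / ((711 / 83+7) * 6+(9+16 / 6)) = -9213 / 1543499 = -0.01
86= 86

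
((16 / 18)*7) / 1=56 / 9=6.22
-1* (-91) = 91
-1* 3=-3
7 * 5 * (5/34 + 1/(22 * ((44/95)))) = 141225/16456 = 8.58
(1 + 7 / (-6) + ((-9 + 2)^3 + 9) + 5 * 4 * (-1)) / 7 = -2125 / 42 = -50.60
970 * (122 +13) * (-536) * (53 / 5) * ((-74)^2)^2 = -22310178069899520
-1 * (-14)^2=-196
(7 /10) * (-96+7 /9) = -5999 /90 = -66.66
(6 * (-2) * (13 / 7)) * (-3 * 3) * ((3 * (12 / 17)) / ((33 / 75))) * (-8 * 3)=-30326400 / 1309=-23167.61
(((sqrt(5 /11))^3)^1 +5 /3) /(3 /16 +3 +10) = 0.15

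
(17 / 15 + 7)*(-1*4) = -488 / 15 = -32.53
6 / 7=0.86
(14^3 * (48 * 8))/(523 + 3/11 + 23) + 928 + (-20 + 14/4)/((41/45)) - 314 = 414683853/164246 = 2524.77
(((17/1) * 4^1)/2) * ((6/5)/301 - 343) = -17551106/1505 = -11661.86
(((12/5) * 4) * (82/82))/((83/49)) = 2352/415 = 5.67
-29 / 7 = -4.14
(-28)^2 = 784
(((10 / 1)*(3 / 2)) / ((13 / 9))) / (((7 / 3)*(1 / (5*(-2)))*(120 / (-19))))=2565 / 364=7.05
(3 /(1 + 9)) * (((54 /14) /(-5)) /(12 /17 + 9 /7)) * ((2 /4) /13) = -459 /102700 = -0.00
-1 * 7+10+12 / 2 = 9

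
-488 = -488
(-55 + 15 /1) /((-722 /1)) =20 /361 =0.06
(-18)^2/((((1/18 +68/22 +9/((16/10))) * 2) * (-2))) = -9.23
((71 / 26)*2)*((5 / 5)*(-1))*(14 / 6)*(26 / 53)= -994 / 159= -6.25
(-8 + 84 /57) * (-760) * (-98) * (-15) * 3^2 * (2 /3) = 43747200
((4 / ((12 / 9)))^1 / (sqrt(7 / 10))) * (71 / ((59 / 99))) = 21087 * sqrt(70) / 413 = 427.18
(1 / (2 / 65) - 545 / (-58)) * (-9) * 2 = -21870 / 29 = -754.14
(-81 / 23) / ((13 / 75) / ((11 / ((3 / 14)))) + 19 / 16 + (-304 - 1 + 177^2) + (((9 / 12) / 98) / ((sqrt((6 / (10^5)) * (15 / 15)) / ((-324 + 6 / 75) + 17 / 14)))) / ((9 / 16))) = -17171740973199027600 / 151226055915012143911829 - 81002407812480000 * sqrt(15) / 151226055915012143911829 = -0.00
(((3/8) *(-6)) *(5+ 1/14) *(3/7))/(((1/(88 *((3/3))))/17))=-358479/49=-7315.90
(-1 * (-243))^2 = 59049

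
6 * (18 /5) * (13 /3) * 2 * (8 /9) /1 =832 /5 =166.40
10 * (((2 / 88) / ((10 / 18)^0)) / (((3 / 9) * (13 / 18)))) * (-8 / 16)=-135 / 286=-0.47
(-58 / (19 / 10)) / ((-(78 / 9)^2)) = 1305 / 3211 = 0.41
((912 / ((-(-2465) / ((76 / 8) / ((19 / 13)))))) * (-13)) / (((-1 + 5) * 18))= -3211 / 7395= -0.43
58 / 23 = 2.52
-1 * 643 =-643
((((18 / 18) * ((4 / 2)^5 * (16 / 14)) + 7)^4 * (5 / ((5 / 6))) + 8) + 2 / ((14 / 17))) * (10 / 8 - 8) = -1401892077303 / 9604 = -145969604.05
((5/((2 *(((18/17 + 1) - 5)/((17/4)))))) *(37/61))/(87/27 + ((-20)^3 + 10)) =96237/350779280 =0.00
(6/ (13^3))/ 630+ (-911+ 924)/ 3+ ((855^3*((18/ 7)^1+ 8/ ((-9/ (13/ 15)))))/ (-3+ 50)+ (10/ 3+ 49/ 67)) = 17398844328312619/ 726427065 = 23951261.13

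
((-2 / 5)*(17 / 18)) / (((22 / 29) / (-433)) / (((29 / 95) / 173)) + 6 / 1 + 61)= -6190601 / 1081650645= -0.01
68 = 68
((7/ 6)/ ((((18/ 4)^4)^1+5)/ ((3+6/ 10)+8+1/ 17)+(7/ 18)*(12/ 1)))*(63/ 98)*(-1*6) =-214056/ 1915439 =-0.11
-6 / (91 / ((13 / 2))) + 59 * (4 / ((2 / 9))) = 1061.57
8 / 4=2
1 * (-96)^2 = 9216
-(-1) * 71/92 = 71/92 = 0.77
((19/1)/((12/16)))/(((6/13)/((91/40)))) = 22477/180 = 124.87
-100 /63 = -1.59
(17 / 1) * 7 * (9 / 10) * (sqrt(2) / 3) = 357 * sqrt(2) / 10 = 50.49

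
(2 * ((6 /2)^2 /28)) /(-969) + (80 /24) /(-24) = -11359 /81396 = -0.14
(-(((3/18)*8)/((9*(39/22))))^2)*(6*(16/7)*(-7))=247808/369603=0.67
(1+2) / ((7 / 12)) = 36 / 7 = 5.14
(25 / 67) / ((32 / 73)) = 0.85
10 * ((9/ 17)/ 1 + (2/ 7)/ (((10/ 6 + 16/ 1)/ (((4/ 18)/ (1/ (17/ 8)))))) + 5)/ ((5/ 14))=155.04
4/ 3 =1.33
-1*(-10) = 10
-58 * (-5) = 290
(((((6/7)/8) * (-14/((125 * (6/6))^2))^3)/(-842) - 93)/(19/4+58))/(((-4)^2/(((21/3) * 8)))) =-2090995788574216692/403102874755859375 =-5.19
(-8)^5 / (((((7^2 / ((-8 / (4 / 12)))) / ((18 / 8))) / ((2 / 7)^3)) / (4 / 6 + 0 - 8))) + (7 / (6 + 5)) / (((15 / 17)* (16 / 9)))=-91345941021 / 14790160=-6176.13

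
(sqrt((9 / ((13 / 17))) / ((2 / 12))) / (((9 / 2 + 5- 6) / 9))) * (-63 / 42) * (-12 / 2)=486 * sqrt(1326) / 91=194.48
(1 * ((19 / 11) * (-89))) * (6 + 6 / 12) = -21983 / 22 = -999.23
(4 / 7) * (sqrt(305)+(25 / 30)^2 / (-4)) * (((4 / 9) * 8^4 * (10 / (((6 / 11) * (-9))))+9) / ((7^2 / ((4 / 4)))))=-745.93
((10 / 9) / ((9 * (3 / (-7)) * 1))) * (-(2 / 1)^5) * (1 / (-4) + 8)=17360 / 243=71.44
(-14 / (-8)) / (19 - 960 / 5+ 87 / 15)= -35 / 3344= -0.01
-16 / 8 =-2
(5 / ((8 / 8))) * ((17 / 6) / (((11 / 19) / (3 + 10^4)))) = 244770.38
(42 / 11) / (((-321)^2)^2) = 14 / 38930641497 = 0.00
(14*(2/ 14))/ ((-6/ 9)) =-3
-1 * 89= -89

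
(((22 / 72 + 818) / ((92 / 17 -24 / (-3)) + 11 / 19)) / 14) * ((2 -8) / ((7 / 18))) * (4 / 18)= -9515257 / 664293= -14.32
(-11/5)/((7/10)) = -22/7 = -3.14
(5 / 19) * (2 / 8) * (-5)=-25 / 76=-0.33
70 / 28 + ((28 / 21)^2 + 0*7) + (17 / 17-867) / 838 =24469 / 7542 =3.24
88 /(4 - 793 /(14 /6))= -616 /2351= -0.26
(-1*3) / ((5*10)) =-3 / 50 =-0.06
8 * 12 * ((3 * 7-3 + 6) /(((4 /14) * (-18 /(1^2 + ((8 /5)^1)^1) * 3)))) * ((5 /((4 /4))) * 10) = -58240 /3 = -19413.33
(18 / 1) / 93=6 / 31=0.19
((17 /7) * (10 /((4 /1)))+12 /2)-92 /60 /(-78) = 49513 /4095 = 12.09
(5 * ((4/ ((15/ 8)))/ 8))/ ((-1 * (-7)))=4/ 21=0.19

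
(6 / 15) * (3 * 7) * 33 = 1386 / 5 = 277.20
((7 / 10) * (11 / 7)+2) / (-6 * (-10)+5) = 31 / 650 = 0.05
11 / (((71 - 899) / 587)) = -6457 / 828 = -7.80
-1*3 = -3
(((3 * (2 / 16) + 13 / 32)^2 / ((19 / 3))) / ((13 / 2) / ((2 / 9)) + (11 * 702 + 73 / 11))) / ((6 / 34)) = 116875 / 1660311808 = 0.00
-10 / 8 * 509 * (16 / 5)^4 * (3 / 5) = -25018368 / 625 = -40029.39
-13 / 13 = -1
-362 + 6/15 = -1808/5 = -361.60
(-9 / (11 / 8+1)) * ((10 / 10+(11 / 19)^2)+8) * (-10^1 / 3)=808800 / 6859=117.92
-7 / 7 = -1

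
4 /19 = 0.21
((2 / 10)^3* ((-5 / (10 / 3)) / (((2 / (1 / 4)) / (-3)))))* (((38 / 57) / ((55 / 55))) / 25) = 3 / 25000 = 0.00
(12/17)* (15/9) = 20/17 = 1.18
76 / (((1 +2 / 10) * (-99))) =-190 / 297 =-0.64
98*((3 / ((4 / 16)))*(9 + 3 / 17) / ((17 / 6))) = 1100736 / 289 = 3808.78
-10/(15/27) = -18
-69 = -69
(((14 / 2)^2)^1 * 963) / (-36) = -5243 / 4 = -1310.75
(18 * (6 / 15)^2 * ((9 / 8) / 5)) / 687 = 27 / 28625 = 0.00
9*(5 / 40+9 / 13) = 765 / 104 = 7.36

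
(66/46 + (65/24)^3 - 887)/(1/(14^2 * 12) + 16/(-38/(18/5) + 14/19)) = 984572315489/1852817184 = 531.39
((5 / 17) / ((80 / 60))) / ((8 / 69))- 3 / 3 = 491 / 544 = 0.90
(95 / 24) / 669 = 95 / 16056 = 0.01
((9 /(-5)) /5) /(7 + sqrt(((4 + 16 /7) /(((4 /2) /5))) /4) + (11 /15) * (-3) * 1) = -3024 /33445 + 9 * sqrt(770) /6689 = -0.05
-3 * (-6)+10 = 28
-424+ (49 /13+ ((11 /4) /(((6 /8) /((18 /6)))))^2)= -3890 /13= -299.23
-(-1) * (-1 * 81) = -81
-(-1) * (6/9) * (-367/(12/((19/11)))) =-6973/198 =-35.22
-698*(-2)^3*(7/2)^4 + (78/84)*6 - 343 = 5863281/7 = 837611.57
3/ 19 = 0.16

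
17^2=289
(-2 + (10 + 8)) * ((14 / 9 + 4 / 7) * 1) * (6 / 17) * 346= 1483648 / 357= 4155.88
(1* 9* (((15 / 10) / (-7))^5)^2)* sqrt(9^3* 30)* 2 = 0.00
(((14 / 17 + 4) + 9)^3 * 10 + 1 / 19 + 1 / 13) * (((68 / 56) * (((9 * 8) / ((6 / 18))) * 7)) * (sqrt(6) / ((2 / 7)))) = 12116982200148 * sqrt(6) / 71383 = 415791205.37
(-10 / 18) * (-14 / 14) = 5 / 9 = 0.56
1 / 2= 0.50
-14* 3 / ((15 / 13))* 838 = -152516 / 5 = -30503.20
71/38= 1.87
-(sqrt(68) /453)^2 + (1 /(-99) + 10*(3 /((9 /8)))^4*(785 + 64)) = 2907320781833 /6771897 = 429321.47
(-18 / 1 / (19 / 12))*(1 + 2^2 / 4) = -432 / 19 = -22.74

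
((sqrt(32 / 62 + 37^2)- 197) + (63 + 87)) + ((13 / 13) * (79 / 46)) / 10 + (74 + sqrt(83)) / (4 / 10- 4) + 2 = -270689 / 4140- 5 * sqrt(83) / 18 + sqrt(1316105) / 31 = -30.91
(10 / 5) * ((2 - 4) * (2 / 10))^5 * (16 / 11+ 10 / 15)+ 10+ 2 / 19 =3942976 / 391875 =10.06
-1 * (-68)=68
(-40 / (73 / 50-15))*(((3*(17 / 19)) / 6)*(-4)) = -68000 / 12863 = -5.29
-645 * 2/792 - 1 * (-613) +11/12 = 40411/66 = 612.29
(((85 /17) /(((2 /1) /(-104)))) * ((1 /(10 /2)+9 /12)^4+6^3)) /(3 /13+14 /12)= -17587992747 /436000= -40339.43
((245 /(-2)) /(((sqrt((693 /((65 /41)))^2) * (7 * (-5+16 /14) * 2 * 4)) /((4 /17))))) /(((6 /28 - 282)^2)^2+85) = 4369820 /90250531570552749957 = 0.00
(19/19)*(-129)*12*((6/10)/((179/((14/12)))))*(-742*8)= 35934.36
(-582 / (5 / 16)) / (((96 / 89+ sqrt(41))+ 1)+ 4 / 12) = 1601179776 / 12540565 - 663843168 * sqrt(41) / 12540565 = -211.27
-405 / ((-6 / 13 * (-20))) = -351 / 8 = -43.88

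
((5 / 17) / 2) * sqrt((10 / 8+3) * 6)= 0.74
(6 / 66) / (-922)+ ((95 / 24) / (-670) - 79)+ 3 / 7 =-8970270499 / 114158352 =-78.58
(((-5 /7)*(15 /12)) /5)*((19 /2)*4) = -95 /14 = -6.79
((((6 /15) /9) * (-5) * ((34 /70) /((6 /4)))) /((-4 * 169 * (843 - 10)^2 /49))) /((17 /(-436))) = -436 /2261582505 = -0.00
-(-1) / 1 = 1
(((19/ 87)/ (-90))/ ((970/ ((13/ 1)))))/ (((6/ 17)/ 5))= -4199/ 9114120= -0.00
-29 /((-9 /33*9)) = 319 /27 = 11.81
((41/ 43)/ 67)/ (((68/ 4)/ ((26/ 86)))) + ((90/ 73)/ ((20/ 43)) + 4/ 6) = 3060267437/ 922432818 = 3.32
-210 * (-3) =630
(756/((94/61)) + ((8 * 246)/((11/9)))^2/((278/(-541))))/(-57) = 1329342376014/15019367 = 88508.55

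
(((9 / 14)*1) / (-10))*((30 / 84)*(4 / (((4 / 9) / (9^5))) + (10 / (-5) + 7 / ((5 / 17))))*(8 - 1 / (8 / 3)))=-729432693 / 7840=-93039.88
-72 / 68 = -18 / 17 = -1.06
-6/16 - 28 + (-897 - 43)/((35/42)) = -9251/8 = -1156.38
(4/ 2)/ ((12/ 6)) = 1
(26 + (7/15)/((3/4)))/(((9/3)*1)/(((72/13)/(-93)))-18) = -9584/24615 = -0.39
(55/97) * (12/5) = 132/97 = 1.36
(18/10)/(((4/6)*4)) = 27/40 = 0.68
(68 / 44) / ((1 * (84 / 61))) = 1037 / 924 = 1.12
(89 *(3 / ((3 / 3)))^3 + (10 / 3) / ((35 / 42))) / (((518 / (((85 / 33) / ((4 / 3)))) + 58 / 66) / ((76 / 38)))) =13503270 / 754601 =17.89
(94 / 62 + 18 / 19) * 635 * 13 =11978005 / 589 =20336.17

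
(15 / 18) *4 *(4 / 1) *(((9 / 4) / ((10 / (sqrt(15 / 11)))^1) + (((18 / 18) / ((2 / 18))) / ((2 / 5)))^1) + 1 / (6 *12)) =3 *sqrt(165) / 11 + 8105 / 27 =303.69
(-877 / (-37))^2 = 769129 / 1369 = 561.82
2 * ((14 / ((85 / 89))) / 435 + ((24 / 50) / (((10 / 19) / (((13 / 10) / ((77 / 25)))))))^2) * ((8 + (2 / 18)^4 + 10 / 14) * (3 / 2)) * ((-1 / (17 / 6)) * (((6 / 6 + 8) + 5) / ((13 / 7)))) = -1595755700983888 / 126139586698125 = -12.65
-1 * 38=-38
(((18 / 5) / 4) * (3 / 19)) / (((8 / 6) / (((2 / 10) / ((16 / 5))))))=81 / 12160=0.01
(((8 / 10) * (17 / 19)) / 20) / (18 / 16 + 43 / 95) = 136 / 5995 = 0.02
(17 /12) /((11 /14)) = 119 /66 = 1.80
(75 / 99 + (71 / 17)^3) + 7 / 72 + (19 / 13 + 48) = 6230265697 / 50584248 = 123.17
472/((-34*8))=-59/34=-1.74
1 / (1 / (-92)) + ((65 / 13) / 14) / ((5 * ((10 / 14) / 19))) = -901 / 10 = -90.10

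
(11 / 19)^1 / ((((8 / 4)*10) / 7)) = 77 / 380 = 0.20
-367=-367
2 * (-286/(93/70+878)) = -0.65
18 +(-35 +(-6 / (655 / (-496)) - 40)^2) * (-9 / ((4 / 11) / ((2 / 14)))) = -51693263199 / 12012700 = -4303.22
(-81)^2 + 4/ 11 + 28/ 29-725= 1862108/ 319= 5837.33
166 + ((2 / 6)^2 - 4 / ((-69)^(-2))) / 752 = 952093 / 6768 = 140.68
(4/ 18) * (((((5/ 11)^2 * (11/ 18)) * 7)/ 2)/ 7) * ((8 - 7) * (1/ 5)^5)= 1/ 222750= 0.00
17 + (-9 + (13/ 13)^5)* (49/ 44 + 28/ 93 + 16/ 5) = -101879/ 5115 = -19.92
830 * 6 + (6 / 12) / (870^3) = 6558689880001 / 1317006000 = 4980.00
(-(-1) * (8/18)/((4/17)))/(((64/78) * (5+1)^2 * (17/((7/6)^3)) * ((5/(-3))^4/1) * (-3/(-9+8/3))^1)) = 84721/51840000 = 0.00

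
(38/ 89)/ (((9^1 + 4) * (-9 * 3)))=-38/ 31239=-0.00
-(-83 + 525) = -442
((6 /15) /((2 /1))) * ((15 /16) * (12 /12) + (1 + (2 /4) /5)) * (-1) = -163 /400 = -0.41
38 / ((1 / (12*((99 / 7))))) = 45144 / 7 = 6449.14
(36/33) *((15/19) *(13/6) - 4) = -522/209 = -2.50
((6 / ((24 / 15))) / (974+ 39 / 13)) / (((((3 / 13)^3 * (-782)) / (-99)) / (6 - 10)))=-0.16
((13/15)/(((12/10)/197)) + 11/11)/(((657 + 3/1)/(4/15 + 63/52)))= 2973587/9266400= 0.32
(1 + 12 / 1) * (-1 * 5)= -65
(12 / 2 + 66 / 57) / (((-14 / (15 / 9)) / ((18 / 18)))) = -340 / 399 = -0.85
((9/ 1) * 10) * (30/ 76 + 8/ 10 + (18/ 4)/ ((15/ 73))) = 39492/ 19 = 2078.53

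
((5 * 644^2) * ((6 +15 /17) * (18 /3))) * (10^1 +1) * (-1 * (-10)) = 160129569600 /17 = 9419386447.06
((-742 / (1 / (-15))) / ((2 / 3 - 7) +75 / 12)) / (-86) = 66780 / 43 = 1553.02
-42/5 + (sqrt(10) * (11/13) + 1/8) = -331/40 + 11 * sqrt(10)/13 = -5.60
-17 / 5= -3.40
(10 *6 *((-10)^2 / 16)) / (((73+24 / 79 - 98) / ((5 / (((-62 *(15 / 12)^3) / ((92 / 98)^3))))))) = 3690981120 / 7115529169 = 0.52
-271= -271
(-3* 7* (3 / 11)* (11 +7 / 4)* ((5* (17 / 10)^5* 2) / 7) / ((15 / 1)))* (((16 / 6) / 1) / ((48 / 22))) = -24137569 / 200000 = -120.69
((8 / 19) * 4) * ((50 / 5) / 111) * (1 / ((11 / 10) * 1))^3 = 0.11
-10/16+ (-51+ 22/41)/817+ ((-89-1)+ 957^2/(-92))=-61915331077/6163448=-10045.57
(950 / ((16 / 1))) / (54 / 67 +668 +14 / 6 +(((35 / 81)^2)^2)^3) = 2538567050921467626401463825 / 28694437556934258206512803104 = 0.09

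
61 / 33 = 1.85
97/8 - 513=-4007/8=-500.88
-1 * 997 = -997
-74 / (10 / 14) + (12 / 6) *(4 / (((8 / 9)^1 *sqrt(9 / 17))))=-518 / 5 + 3 *sqrt(17)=-91.23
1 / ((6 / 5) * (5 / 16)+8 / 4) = 8 / 19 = 0.42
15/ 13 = 1.15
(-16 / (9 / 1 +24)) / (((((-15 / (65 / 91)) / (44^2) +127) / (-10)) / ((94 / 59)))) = 2647040 / 43515627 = 0.06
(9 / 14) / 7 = 9 / 98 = 0.09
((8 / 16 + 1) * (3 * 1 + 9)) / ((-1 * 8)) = -9 / 4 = -2.25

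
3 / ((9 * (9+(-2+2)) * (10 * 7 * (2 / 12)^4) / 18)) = 432 / 35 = 12.34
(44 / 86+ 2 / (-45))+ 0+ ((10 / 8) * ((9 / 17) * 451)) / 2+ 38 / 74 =150.21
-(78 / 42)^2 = -3.45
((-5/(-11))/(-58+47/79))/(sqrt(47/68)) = -0.01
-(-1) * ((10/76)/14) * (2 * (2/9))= 5/1197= 0.00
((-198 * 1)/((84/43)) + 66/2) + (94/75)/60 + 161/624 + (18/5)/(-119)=-1896549103/27846000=-68.11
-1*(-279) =279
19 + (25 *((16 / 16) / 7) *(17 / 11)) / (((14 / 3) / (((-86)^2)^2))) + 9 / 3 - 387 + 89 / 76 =2650239631311 / 40964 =64696797.95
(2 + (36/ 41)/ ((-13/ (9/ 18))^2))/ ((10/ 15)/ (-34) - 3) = -0.66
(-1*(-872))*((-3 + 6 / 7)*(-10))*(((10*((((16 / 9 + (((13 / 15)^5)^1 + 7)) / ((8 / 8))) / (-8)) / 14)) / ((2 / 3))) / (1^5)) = -109574866 / 4725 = -23190.45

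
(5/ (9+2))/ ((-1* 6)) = -5/ 66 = -0.08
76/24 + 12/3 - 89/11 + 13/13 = 5/66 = 0.08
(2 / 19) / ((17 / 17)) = 2 / 19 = 0.11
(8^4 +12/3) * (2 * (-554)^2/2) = 1258355600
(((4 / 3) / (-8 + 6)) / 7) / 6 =-0.02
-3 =-3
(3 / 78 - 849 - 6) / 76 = -22229 / 1976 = -11.25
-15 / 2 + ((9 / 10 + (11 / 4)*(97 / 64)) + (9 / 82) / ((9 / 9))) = -121873 / 52480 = -2.32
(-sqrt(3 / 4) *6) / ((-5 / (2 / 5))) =6 *sqrt(3) / 25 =0.42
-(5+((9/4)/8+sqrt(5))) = -169/32-sqrt(5) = -7.52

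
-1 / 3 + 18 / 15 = 13 / 15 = 0.87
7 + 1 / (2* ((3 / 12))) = 9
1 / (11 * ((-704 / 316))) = -79 / 1936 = -0.04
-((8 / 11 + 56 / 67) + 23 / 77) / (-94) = 0.02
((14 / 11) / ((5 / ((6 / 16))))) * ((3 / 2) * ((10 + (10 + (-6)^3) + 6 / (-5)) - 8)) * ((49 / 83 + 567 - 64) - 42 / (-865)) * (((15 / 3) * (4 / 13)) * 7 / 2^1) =-4090151923074 / 51333425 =-79678.14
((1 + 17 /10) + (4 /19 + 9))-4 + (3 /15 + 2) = 1921 /190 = 10.11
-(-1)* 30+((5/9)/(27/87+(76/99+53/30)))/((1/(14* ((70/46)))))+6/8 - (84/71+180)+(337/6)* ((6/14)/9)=-4826169003935/33608923236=-143.60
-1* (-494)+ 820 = 1314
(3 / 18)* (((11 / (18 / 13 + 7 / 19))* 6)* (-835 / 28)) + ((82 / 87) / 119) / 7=-23487657311 / 125519772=-187.12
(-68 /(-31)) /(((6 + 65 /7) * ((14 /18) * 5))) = 612 /16585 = 0.04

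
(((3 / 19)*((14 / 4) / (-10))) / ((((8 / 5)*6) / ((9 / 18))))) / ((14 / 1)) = -1 / 4864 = -0.00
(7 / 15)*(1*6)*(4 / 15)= 56 / 75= 0.75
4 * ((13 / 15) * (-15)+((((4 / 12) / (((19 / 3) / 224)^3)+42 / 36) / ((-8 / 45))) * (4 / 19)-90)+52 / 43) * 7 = -2756472364611 / 5603803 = -491893.16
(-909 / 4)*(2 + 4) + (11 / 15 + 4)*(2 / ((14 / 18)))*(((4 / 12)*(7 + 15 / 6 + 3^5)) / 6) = -25048 / 21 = -1192.76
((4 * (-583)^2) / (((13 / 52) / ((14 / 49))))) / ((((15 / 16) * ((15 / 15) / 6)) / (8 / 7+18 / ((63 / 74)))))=54295228416 / 245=221613177.21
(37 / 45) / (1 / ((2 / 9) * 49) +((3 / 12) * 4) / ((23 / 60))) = 83398 / 273915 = 0.30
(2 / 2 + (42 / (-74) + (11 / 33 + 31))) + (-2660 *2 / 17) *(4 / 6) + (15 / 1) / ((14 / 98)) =-45201 / 629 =-71.86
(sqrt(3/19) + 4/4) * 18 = 18 * sqrt(57)/19 + 18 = 25.15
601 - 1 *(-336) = 937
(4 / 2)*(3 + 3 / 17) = 108 / 17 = 6.35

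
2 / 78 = 1 / 39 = 0.03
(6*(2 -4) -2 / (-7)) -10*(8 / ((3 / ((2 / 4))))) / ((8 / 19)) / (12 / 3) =-1649 / 84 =-19.63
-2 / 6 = -1 / 3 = -0.33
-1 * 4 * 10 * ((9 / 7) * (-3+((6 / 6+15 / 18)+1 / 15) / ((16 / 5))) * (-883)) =-437085 / 4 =-109271.25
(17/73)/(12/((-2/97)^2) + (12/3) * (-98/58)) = 0.00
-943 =-943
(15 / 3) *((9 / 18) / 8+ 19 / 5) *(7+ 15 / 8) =21939 / 128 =171.40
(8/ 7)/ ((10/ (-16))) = -64/ 35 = -1.83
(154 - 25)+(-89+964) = 1004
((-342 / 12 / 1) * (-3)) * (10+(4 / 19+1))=1917 / 2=958.50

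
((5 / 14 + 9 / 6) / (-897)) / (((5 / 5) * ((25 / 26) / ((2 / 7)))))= -52 / 84525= -0.00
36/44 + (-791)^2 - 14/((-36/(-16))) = 61941884/99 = 625675.60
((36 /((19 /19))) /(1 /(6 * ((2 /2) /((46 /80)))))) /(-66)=-1440 /253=-5.69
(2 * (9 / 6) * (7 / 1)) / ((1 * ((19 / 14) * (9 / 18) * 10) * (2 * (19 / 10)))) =294 / 361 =0.81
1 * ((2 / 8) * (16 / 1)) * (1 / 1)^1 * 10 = 40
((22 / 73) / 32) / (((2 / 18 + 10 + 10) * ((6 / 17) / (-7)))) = -3927 / 422816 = -0.01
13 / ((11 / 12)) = 156 / 11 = 14.18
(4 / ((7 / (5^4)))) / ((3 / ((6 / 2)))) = 2500 / 7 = 357.14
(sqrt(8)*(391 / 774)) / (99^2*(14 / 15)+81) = 1955*sqrt(2) / 17857341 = 0.00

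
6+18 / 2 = 15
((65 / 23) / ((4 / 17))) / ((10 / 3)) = 663 / 184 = 3.60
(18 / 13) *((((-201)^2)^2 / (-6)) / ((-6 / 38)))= 31012575219 / 13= 2385582709.15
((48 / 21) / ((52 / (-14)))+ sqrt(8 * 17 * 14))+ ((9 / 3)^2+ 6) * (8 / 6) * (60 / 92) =3716 / 299+ 4 * sqrt(119) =56.06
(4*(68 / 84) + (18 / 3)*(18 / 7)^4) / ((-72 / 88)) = -21041812 / 64827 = -324.58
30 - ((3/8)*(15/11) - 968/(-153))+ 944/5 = 14269271/67320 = 211.96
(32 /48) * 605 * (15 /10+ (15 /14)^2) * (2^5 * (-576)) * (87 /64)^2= -7129884465 /196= -36376961.56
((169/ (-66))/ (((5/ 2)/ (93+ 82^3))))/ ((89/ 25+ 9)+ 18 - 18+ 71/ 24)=-3727876360/ 102421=-36397.58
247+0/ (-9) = 247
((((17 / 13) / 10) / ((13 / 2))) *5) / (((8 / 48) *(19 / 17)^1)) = 1734 / 3211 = 0.54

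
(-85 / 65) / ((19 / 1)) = -17 / 247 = -0.07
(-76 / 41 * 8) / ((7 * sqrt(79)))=-608 * sqrt(79) / 22673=-0.24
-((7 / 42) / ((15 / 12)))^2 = -4 / 225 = -0.02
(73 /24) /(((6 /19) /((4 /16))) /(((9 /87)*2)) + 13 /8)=1387 /3525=0.39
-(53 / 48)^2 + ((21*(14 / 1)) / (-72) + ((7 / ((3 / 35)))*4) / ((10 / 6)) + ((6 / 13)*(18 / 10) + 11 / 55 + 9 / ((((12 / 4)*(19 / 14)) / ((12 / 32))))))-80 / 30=540322117 / 2845440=189.89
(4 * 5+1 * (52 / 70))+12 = 1146 / 35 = 32.74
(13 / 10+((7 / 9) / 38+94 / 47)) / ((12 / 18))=2839 / 570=4.98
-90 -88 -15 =-193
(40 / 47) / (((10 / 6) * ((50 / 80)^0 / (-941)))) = -22584 / 47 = -480.51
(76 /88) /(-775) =-19 /17050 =-0.00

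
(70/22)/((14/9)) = 45/22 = 2.05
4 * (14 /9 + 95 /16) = 1079 /36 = 29.97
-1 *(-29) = 29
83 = 83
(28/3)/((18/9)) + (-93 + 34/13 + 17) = -2680/39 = -68.72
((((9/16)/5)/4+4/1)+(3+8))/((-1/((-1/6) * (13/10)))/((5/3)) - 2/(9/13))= -80379/640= -125.59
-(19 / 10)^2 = -361 / 100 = -3.61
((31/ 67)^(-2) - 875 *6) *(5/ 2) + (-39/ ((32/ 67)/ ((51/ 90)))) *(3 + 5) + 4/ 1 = -13479.50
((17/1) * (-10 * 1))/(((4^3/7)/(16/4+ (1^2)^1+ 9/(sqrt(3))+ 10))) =-375.52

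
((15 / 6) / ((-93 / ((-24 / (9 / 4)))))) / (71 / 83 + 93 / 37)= 0.09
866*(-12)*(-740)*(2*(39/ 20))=29991312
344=344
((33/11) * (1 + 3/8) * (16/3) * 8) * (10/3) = 1760/3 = 586.67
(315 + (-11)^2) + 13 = 449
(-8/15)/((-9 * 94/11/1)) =44/6345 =0.01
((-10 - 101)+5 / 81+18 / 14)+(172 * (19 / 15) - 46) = 176377 / 2835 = 62.21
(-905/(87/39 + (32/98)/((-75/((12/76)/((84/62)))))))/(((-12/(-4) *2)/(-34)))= 1916812625/833603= 2299.43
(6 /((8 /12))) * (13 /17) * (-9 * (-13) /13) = 1053 /17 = 61.94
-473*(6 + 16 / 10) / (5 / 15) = -53922 / 5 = -10784.40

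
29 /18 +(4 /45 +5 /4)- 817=-16281 /20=-814.05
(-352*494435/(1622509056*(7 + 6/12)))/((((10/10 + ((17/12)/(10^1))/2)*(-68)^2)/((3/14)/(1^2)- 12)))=299133175/8787086518896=0.00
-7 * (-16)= 112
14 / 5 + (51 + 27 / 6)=583 / 10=58.30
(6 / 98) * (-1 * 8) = -24 / 49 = -0.49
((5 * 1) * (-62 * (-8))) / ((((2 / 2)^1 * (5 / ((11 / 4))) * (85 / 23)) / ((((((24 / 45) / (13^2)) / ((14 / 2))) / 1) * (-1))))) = -250976 / 1508325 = -0.17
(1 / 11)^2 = 1 / 121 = 0.01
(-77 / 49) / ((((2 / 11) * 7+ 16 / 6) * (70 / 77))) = -3993 / 9100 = -0.44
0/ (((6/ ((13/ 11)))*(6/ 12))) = 0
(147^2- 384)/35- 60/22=46485/77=603.70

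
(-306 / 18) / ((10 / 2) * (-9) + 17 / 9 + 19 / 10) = 1530 / 3709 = 0.41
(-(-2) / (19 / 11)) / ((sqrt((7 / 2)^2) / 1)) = 44 / 133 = 0.33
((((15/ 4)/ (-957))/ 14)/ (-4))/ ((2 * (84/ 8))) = 5/ 1500576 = 0.00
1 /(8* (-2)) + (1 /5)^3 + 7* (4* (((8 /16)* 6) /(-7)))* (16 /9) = -128327 /6000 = -21.39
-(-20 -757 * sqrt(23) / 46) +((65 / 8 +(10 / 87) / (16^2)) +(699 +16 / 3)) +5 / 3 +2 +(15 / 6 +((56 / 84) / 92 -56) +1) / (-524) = 757 * sqrt(23) / 46 +8234135875 / 11184256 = 815.15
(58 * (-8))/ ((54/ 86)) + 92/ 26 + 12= -253922/ 351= -723.42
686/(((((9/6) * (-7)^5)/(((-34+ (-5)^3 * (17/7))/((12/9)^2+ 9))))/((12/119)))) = 20016/232897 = 0.09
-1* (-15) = 15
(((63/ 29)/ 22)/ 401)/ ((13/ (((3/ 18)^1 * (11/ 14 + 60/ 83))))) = 5259/ 1104196808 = 0.00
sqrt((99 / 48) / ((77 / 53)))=sqrt(1113) / 28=1.19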